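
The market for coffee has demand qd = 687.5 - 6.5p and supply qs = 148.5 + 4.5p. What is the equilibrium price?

p* = 49

Set qd = qs: 687.5 - 6.5p = 148.5 + 4.5p.
539 = 11p, so p* = 49.
q* = 687.5 − 6.5(49) = 369.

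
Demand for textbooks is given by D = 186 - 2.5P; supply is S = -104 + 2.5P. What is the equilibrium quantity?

Set D = S: 186 - 2.5P = -104 + 2.5P.
290 = 5P, so P* = 58.
Q* = 186 − 2.5(58) = 41.

Q* = 41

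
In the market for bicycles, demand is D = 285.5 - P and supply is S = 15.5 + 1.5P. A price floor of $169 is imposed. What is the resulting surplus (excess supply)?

Surplus = 152.5

Equilibrium price would be P* = 108, so the floor at 169 binds.
At P = 169: D = 116.5, S = 269.
Surplus = 269 − 116.5 = 152.5.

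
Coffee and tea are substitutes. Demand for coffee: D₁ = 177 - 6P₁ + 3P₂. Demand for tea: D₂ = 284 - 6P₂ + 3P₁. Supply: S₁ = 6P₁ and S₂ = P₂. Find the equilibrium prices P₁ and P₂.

P₁ = 27.88, P₂ = 52.52

Market 1: 177 - 6P₁ + 3P₂ = 6P₁ → 12P₁ - 3P₂ = 177.
Market 2: 7P₂ - 3P₁ = 284.
Eliminating P₂: 7×(1) + 3×(2) gives 75P₁ = 2091, so P₁ = 27.88.
Back-substitute into (2): P₂ = (284 + 3×27.88) / 7 = 52.52.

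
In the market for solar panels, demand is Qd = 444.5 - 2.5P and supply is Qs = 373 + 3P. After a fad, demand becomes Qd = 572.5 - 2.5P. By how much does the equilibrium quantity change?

ΔQ = 768/11

Original equilibrium: P* = 13, Q* = 412.
New equilibrium: 572.5 - 2.5P = 373 + 3P, so 199.5 = 5.5P and P' = 399/11; Q' = 572.5 − 2.5(399/11) = 5300/11.
Change in quantity: 5300/11 − 412 = 768/11.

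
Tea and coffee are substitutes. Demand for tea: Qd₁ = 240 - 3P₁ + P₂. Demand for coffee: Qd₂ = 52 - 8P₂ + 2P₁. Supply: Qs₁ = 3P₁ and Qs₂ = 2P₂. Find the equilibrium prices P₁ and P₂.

Market 1: 240 - 3P₁ + P₂ = 3P₁ → 6P₁ - P₂ = 240.
Market 2: 10P₂ - 2P₁ = 52.
Eliminating P₂: 10×(1) + 1×(2) gives 58P₁ = 2452, so P₁ = 1226/29.
Back-substitute into (2): P₂ = (52 + 2×1226/29) / 10 = 396/29.

P₁ = 1226/29, P₂ = 396/29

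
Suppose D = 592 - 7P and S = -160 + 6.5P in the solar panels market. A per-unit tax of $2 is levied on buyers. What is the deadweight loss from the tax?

Pre-tax equilibrium: P* = 1504/27, Q* = 5456/27.
Tax on buyers shifts demand to D = 592 − 7(P + 2) = 578 - 7P.
578 - 7P = -160 + 6.5P gives seller price Ps = 164/3; buyers pay Pb = 164/3 + 2 = 170/3.
New quantity: Q = 592 − 7(170/3) = 586/3.
DWL = ½ × 2 × (5456/27 − 586/3) = 182/27.

Deadweight loss = 182/27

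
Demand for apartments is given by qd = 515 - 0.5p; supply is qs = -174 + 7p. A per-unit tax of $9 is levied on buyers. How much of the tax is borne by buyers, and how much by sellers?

Buyers bear $8.4, sellers bear $0.6

Pre-tax equilibrium: p* = 1378/15, q* = 7036/15.
Tax on buyers shifts demand to qd = 515 − 0.5(p + 9) = 510.5 - 0.5p.
510.5 - 0.5p = -174 + 7p gives seller price ps = 1369/15; buyers pay pb = 1369/15 + 9 = 1504/15.
New quantity: q = 515 − 0.5(1504/15) = 6973/15.
Buyer burden = 1504/15 − 1378/15 = 8.4; seller burden = 1378/15 − 1369/15 = 0.6.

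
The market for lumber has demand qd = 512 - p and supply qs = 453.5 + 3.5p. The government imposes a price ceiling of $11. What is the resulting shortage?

Shortage = 9

Equilibrium price would be p* = 13, so the ceiling at 11 binds.
At p = 11: qd = 512 − 1(11) = 501, qs = 453.5 + 3.5(11) = 492.
Shortage = 501 − 492 = 9.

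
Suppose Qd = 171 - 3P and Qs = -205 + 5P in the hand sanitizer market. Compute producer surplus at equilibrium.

Producer surplus = 90

Equilibrium: 171 - 3P = -205 + 5P gives P* = 47, Q* = 30.
Supply starts at P = 41 (where Qs = 0).
PS = ½(47 − 41)(30) = 90.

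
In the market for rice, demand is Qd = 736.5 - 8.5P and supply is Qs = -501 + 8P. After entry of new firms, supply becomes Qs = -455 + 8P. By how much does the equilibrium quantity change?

ΔQ = 782/33

Original equilibrium: P* = 75, Q* = 99.
New equilibrium: 736.5 - 8.5P = -455 + 8P, so 1191.5 = 16.5P and P' = 2383/33; Q' = 736.5 − 8.5(2383/33) = 4049/33.
Change in quantity: 4049/33 − 99 = 782/33.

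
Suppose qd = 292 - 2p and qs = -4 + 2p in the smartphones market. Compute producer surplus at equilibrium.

Equilibrium: 292 - 2p = -4 + 2p gives p* = 74, q* = 144.
Supply starts at p = 2 (where qs = 0).
PS = ½(74 − 2)(144) = 5184.

Producer surplus = 5184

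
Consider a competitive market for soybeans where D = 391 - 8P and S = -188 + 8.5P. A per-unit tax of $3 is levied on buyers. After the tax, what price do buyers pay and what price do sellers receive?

Pre-tax equilibrium: P* = 386/11, Q* = 1213/11.
Tax on buyers shifts demand to D = 391 − 8(P + 3) = 367 - 8P.
367 - 8P = -188 + 8.5P gives seller price Ps = 370/11; buyers pay Pb = 370/11 + 3 = 403/11.
New quantity: Q = 391 − 8(403/11) = 1077/11.

Buyers pay 403/11, sellers receive 370/11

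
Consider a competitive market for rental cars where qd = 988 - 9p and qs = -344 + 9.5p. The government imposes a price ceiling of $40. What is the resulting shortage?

Equilibrium price would be p* = 72, so the ceiling at 40 binds.
At p = 40: qd = 988 − 9(40) = 628, qs = -344 + 9.5(40) = 36.
Shortage = 628 − 36 = 592.

Shortage = 592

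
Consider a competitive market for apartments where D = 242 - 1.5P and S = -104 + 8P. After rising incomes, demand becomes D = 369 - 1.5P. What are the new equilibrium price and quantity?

Original equilibrium: P* = 692/19, Q* = 3560/19.
New equilibrium: 369 - 1.5P = -104 + 8P, so 473 = 9.5P and P' = 946/19; Q' = 369 − 1.5(946/19) = 5592/19.

P' = 946/19, Q' = 5592/19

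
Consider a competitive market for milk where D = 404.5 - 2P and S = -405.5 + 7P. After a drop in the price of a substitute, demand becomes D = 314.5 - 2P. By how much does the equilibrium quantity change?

Original equilibrium: P* = 90, Q* = 224.5.
New equilibrium: 314.5 - 2P = -405.5 + 7P, so 720 = 9P and P' = 80; Q' = 314.5 − 2(80) = 154.5.
Change in quantity: 154.5 − 224.5 = -70.

ΔQ = -70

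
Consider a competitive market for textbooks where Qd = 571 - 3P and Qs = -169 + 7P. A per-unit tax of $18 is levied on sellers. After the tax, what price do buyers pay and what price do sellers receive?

Buyers pay $86.6, sellers receive $68.6

Pre-tax equilibrium: P* = 74, Q* = 349.
Tax on sellers shifts supply to Qs = -169 + 7(P − 18) = -295 + 7P.
571 - 3P = -295 + 7P gives buyer price Pb = 86.6; sellers receive Ps = 86.6 − 18 = 68.6.
New quantity: Q = 571 − 3(86.6) = 311.2.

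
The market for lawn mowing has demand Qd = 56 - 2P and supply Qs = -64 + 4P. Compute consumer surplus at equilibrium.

Equilibrium: 56 - 2P = -64 + 4P gives P* = 20, Q* = 16.
Demand choke price (Qd = 0): P = 28.
CS = ½(28 − 20)(16) = 64.

Consumer surplus = 64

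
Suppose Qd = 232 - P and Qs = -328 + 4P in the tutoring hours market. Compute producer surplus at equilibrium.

Equilibrium: 232 - P = -328 + 4P gives P* = 112, Q* = 120.
Supply starts at P = 82 (where Qs = 0).
PS = ½(112 − 82)(120) = 1800.

Producer surplus = 1800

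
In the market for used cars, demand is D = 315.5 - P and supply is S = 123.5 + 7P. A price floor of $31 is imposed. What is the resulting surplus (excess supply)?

Equilibrium price would be P* = 24, so the floor at 31 binds.
At P = 31: D = 284.5, S = 340.5.
Surplus = 340.5 − 284.5 = 56.

Surplus = 56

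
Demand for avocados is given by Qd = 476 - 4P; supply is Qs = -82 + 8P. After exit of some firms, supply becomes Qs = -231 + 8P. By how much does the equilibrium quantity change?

Original equilibrium: P* = 46.5, Q* = 290.
New equilibrium: 476 - 4P = -231 + 8P, so 707 = 12P and P' = 707/12; Q' = 476 − 4(707/12) = 721/3.
Change in quantity: 721/3 − 290 = -149/3.

ΔQ = -149/3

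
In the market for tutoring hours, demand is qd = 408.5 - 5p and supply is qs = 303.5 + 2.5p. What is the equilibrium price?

p* = 14

Set qd = qs: 408.5 - 5p = 303.5 + 2.5p.
105 = 7.5p, so p* = 14.
q* = 408.5 − 5(14) = 338.5.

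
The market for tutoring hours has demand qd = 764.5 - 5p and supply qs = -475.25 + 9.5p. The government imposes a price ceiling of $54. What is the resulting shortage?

Equilibrium price would be p* = 85.5, so the ceiling at 54 binds.
At p = 54: qd = 764.5 − 5(54) = 494.5, qs = -475.25 + 9.5(54) = 37.75.
Shortage = 494.5 − 37.75 = 456.75.

Shortage = 456.75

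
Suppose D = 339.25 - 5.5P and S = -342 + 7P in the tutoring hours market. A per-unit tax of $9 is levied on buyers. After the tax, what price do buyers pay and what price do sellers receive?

Buyers pay $59.54, sellers receive $50.54

Pre-tax equilibrium: P* = 54.5, Q* = 39.5.
Tax on buyers shifts demand to D = 339.25 − 5.5(P + 9) = 289.75 - 5.5P.
289.75 - 5.5P = -342 + 7P gives seller price Ps = 50.54; buyers pay Pb = 50.54 + 9 = 59.54.
New quantity: Q = 339.25 − 5.5(59.54) = 11.78.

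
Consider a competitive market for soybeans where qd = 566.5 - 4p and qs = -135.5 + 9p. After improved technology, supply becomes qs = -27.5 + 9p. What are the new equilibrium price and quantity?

p' = 594/13, q' = 9977/26

Original equilibrium: p* = 54, q* = 350.5.
New equilibrium: 566.5 - 4p = -27.5 + 9p, so 594 = 13p and p' = 594/13; q' = 566.5 − 4(594/13) = 9977/26.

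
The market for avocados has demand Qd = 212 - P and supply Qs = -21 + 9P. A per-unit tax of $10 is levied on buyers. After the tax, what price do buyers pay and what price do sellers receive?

Buyers pay $32.3, sellers receive $22.3

Pre-tax equilibrium: P* = 23.3, Q* = 188.7.
Tax on buyers shifts demand to Qd = 212 − 1(P + 10) = 202 - P.
202 - P = -21 + 9P gives seller price Ps = 22.3; buyers pay Pb = 22.3 + 10 = 32.3.
New quantity: Q = 212 − 1(32.3) = 179.7.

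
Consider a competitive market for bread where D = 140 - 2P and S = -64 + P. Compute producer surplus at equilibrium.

Equilibrium: 140 - 2P = -64 + P gives P* = 68, Q* = 4.
Supply starts at P = 64 (where S = 0).
PS = ½(68 − 64)(4) = 8.

Producer surplus = 8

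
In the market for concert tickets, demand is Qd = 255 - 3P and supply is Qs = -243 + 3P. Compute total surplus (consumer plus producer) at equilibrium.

Total surplus = 12

Equilibrium: 255 - 3P = -243 + 3P gives P* = 83, Q* = 6.
Demand choke price: P = 85; supply starts at P = 81.
CS = ½(85 − 83)(6) = 6; PS = ½(83 − 81)(6) = 6.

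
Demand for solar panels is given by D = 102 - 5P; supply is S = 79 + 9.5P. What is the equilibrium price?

P* = 46/29

Set D = S: 102 - 5P = 79 + 9.5P.
23 = 14.5P, so P* = 46/29.
Q* = 102 − 5(46/29) = 2728/29.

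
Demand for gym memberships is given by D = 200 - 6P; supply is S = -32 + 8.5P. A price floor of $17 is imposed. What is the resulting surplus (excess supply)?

Equilibrium price would be P* = 16, so the floor at 17 binds.
At P = 17: D = 98, S = 112.5.
Surplus = 112.5 − 98 = 14.5.

Surplus = 14.5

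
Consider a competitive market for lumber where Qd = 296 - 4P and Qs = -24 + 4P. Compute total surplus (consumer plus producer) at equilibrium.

Equilibrium: 296 - 4P = -24 + 4P gives P* = 40, Q* = 136.
Demand choke price: P = 74; supply starts at P = 6.
CS = ½(74 − 40)(136) = 2312; PS = ½(40 − 6)(136) = 2312.

Total surplus = 4624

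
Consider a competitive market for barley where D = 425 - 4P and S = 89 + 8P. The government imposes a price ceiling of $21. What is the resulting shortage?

Equilibrium price would be P* = 28, so the ceiling at 21 binds.
At P = 21: D = 425 − 4(21) = 341, S = 89 + 8(21) = 257.
Shortage = 341 − 257 = 84.

Shortage = 84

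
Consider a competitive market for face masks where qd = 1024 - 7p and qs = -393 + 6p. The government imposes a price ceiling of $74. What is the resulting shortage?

Equilibrium price would be p* = 109, so the ceiling at 74 binds.
At p = 74: qd = 1024 − 7(74) = 506, qs = -393 + 6(74) = 51.
Shortage = 506 − 51 = 455.

Shortage = 455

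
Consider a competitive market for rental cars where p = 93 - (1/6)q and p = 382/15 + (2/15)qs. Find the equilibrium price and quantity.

Set the two price expressions equal: 93 - (1/6)q = 382/15 + (2/15)q.
1013/15 = 0.3q, so q* = 2026/9.
p* = 93 − (1/6)(2026/9) = 1498/27.

p* = 1498/27, q* = 2026/9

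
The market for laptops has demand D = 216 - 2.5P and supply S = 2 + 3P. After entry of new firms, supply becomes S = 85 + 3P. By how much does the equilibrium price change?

ΔP = -166/11

Original equilibrium: P* = 428/11, Q* = 1306/11.
New equilibrium: 216 - 2.5P = 85 + 3P, so 131 = 5.5P and P' = 262/11; Q' = 216 − 2.5(262/11) = 1721/11.
Change in price: 262/11 − 428/11 = -166/11.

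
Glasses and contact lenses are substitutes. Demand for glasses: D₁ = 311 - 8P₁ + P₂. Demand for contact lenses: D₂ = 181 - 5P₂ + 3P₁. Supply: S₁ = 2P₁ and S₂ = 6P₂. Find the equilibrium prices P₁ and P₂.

P₁ = 3602/107, P₂ = 2743/107

Market 1: 311 - 8P₁ + P₂ = 2P₁ → 10P₁ - P₂ = 311.
Market 2: 11P₂ - 3P₁ = 181.
Eliminating P₂: 11×(1) + 1×(2) gives 107P₁ = 3602, so P₁ = 3602/107.
Back-substitute into (2): P₂ = (181 + 3×3602/107) / 11 = 2743/107.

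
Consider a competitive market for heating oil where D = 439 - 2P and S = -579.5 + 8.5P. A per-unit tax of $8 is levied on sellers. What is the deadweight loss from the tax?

Deadweight loss = 1088/21

Pre-tax equilibrium: P* = 97, Q* = 245.
Tax on sellers shifts supply to S = -579.5 + 8.5(P − 8) = -647.5 + 8.5P.
439 - 2P = -647.5 + 8.5P gives buyer price Pb = 2173/21; sellers receive Ps = 2173/21 − 8 = 2005/21.
New quantity: Q = 439 − 2(2173/21) = 4873/21.
DWL = ½ × 8 × (245 − 4873/21) = 1088/21.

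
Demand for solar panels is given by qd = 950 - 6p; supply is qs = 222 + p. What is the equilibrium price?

p* = 104

Set qd = qs: 950 - 6p = 222 + p.
728 = 7p, so p* = 104.
q* = 950 − 6(104) = 326.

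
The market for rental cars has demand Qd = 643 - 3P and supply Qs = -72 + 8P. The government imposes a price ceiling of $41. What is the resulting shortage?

Equilibrium price would be P* = 65, so the ceiling at 41 binds.
At P = 41: Qd = 643 − 3(41) = 520, Qs = -72 + 8(41) = 256.
Shortage = 520 − 256 = 264.

Shortage = 264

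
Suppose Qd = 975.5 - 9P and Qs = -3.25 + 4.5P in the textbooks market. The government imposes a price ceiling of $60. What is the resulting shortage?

Equilibrium price would be P* = 72.5, so the ceiling at 60 binds.
At P = 60: Qd = 975.5 − 9(60) = 435.5, Qs = -3.25 + 4.5(60) = 266.75.
Shortage = 435.5 − 266.75 = 168.75.

Shortage = 168.75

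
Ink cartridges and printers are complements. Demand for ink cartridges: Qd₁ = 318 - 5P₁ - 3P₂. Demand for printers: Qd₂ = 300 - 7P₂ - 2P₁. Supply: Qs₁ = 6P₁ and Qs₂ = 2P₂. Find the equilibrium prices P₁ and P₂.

Market 1: 318 - 5P₁ - 3P₂ = 6P₁ → 11P₁ + 3P₂ = 318.
Market 2: 9P₂ + 2P₁ = 300.
Eliminating P₂: 9×(1) − 3×(2) gives 93P₁ = 1962, so P₁ = 654/31.
Back-substitute into (2): P₂ = (300 − 2×654/31) / 9 = 888/31.

P₁ = 654/31, P₂ = 888/31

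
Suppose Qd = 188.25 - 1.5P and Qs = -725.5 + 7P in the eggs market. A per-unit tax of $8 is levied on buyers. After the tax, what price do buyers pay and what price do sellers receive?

Pre-tax equilibrium: P* = 107.5, Q* = 27.
Tax on buyers shifts demand to Qd = 188.25 − 1.5(P + 8) = 176.25 - 1.5P.
176.25 - 1.5P = -725.5 + 7P gives seller price Ps = 3607/34; buyers pay Pb = 3607/34 + 8 = 3879/34.
New quantity: Q = 188.25 − 1.5(3879/34) = 291/17.

Buyers pay 3879/34, sellers receive 3607/34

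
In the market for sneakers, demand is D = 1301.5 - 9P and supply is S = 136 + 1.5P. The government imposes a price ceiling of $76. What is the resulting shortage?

Equilibrium price would be P* = 111, so the ceiling at 76 binds.
At P = 76: D = 1301.5 − 9(76) = 617.5, S = 136 + 1.5(76) = 250.
Shortage = 617.5 − 250 = 367.5.

Shortage = 367.5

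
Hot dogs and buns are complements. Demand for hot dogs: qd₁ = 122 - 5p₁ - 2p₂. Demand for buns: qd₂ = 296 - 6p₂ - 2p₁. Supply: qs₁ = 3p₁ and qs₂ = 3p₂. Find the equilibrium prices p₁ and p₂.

Market 1: 122 - 5p₁ - 2p₂ = 3p₁ → 8p₁ + 2p₂ = 122.
Market 2: 9p₂ + 2p₁ = 296.
Eliminating p₂: 9×(1) − 2×(2) gives 68p₁ = 506, so p₁ = 253/34.
Back-substitute into (2): p₂ = (296 − 2×253/34) / 9 = 531/17.

p₁ = 253/34, p₂ = 531/17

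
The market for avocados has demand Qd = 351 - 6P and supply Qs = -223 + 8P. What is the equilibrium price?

P* = 41

Set Qd = Qs: 351 - 6P = -223 + 8P.
574 = 14P, so P* = 41.
Q* = 351 − 6(41) = 105.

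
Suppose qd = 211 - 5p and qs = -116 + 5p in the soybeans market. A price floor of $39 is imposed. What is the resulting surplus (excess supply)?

Equilibrium price would be p* = 32.7, so the floor at 39 binds.
At p = 39: qd = 16, qs = 79.
Surplus = 79 − 16 = 63.

Surplus = 63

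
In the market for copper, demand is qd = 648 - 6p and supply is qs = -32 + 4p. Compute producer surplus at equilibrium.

Producer surplus = 7200

Equilibrium: 648 - 6p = -32 + 4p gives p* = 68, q* = 240.
Supply starts at p = 8 (where qs = 0).
PS = ½(68 − 8)(240) = 7200.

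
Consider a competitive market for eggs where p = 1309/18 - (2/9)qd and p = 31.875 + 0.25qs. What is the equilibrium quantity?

q* = 86.5

Set the two price expressions equal: 1309/18 - (2/9)q = 31.875 + 0.25q.
2941/72 = (17/36)q, so q* = 86.5.
p* = 1309/18 − (2/9)(86.5) = 53.5.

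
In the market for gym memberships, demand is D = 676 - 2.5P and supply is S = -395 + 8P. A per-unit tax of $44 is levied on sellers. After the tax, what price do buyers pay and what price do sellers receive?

Buyers pay 2846/21, sellers receive 1922/21

Pre-tax equilibrium: P* = 102, Q* = 421.
Tax on sellers shifts supply to S = -395 + 8(P − 44) = -747 + 8P.
676 - 2.5P = -747 + 8P gives buyer price Pb = 2846/21; sellers receive Ps = 2846/21 − 44 = 1922/21.
New quantity: Q = 676 − 2.5(2846/21) = 7081/21.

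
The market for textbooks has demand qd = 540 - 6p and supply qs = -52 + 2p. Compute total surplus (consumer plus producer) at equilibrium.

Equilibrium: 540 - 6p = -52 + 2p gives p* = 74, q* = 96.
Demand choke price: p = 90; supply starts at p = 26.
CS = ½(90 − 74)(96) = 768; PS = ½(74 − 26)(96) = 2304.

Total surplus = 3072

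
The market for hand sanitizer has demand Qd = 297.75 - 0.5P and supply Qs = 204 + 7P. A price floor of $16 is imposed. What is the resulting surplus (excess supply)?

Equilibrium price would be P* = 12.5, so the floor at 16 binds.
At P = 16: Qd = 289.75, Qs = 316.
Surplus = 316 − 289.75 = 26.25.

Surplus = 26.25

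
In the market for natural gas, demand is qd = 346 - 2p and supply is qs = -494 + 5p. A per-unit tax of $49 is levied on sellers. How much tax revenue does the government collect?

Pre-tax equilibrium: p* = 120, q* = 106.
Tax on sellers shifts supply to qs = -494 + 5(p − 49) = -739 + 5p.
346 - 2p = -739 + 5p gives buyer price pb = 155; sellers receive ps = 155 − 49 = 106.
New quantity: q = 346 − 2(155) = 36.
Revenue = 49 × 36 = 1764.

Tax revenue = 1764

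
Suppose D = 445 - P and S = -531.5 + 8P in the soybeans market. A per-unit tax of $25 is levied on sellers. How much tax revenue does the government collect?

Tax revenue = 141425/18

Pre-tax equilibrium: P* = 108.5, Q* = 336.5.
Tax on sellers shifts supply to S = -531.5 + 8(P − 25) = -731.5 + 8P.
445 - P = -731.5 + 8P gives buyer price Pb = 2353/18; sellers receive Ps = 2353/18 − 25 = 1903/18.
New quantity: Q = 445 − 1(2353/18) = 5657/18.
Revenue = 25 × 5657/18 = 141425/18.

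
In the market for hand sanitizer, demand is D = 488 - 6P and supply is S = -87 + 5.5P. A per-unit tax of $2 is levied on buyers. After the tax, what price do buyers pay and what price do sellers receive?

Pre-tax equilibrium: P* = 50, Q* = 188.
Tax on buyers shifts demand to D = 488 − 6(P + 2) = 476 - 6P.
476 - 6P = -87 + 5.5P gives seller price Ps = 1126/23; buyers pay Pb = 1126/23 + 2 = 1172/23.
New quantity: Q = 488 − 6(1172/23) = 4192/23.

Buyers pay 1172/23, sellers receive 1126/23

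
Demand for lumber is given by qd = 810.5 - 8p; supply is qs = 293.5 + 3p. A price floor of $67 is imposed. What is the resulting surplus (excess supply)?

Equilibrium price would be p* = 47, so the floor at 67 binds.
At p = 67: qd = 274.5, qs = 494.5.
Surplus = 494.5 − 274.5 = 220.

Surplus = 220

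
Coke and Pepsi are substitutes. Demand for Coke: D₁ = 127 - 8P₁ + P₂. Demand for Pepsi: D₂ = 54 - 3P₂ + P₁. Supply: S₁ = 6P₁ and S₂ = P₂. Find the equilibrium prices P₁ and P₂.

Market 1: 127 - 8P₁ + P₂ = 6P₁ → 14P₁ - P₂ = 127.
Market 2: 4P₂ - P₁ = 54.
Eliminating P₂: 4×(1) + 1×(2) gives 55P₁ = 562, so P₁ = 562/55.
Back-substitute into (2): P₂ = (54 + 1×562/55) / 4 = 883/55.

P₁ = 562/55, P₂ = 883/55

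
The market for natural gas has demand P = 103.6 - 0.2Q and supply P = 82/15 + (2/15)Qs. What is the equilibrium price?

P* = 44.72

Set the two price expressions equal: 103.6 - 0.2Q = 82/15 + (2/15)Q.
1472/15 = (1/3)Q, so Q* = 294.4.
P* = 103.6 − (0.2)(294.4) = 44.72.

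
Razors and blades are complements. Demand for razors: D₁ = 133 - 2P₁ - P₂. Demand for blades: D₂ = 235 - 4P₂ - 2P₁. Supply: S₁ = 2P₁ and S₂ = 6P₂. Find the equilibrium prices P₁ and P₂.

Market 1: 133 - 2P₁ - P₂ = 2P₁ → 4P₁ + P₂ = 133.
Market 2: 10P₂ + 2P₁ = 235.
Eliminating P₂: 10×(1) − 1×(2) gives 38P₁ = 1095, so P₁ = 1095/38.
Back-substitute into (2): P₂ = (235 − 2×1095/38) / 10 = 337/19.

P₁ = 1095/38, P₂ = 337/19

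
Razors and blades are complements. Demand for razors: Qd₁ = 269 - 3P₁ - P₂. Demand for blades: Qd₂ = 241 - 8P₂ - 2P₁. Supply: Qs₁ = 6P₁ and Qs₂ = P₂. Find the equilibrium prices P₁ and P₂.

Market 1: 269 - 3P₁ - P₂ = 6P₁ → 9P₁ + P₂ = 269.
Market 2: 9P₂ + 2P₁ = 241.
Eliminating P₂: 9×(1) − 1×(2) gives 79P₁ = 2180, so P₁ = 2180/79.
Back-substitute into (2): P₂ = (241 − 2×2180/79) / 9 = 1631/79.

P₁ = 2180/79, P₂ = 1631/79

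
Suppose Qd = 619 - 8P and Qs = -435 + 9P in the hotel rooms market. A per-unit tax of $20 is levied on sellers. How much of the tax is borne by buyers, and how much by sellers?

Pre-tax equilibrium: P* = 62, Q* = 123.
Tax on sellers shifts supply to Qs = -435 + 9(P − 20) = -615 + 9P.
619 - 8P = -615 + 9P gives buyer price Pb = 1234/17; sellers receive Ps = 1234/17 − 20 = 894/17.
New quantity: Q = 619 − 8(1234/17) = 651/17.
Buyer burden = 1234/17 − 62 = 180/17; seller burden = 62 − 894/17 = 160/17.

Buyers bear 180/17, sellers bear 160/17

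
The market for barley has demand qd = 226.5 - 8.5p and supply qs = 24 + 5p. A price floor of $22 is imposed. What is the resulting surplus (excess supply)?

Surplus = 94.5

Equilibrium price would be p* = 15, so the floor at 22 binds.
At p = 22: qd = 39.5, qs = 134.
Surplus = 134 − 39.5 = 94.5.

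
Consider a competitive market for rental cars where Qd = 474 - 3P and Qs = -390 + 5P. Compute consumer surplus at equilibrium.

Equilibrium: 474 - 3P = -390 + 5P gives P* = 108, Q* = 150.
Demand choke price (Qd = 0): P = 158.
CS = ½(158 − 108)(150) = 3750.

Consumer surplus = 3750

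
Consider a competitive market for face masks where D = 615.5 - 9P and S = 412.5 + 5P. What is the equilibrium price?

P* = 14.5

Set D = S: 615.5 - 9P = 412.5 + 5P.
203 = 14P, so P* = 14.5.
Q* = 615.5 − 9(14.5) = 485.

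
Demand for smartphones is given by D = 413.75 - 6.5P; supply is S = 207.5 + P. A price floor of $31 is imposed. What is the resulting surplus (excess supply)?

Equilibrium price would be P* = 27.5, so the floor at 31 binds.
At P = 31: D = 212.25, S = 238.5.
Surplus = 238.5 − 212.25 = 26.25.

Surplus = 26.25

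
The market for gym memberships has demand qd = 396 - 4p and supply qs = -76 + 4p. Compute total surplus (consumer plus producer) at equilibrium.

Total surplus = 6400

Equilibrium: 396 - 4p = -76 + 4p gives p* = 59, q* = 160.
Demand choke price: p = 99; supply starts at p = 19.
CS = ½(99 − 59)(160) = 3200; PS = ½(59 − 19)(160) = 3200.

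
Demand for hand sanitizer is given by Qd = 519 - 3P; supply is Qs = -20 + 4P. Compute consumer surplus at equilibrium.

Consumer surplus = 13824

Equilibrium: 519 - 3P = -20 + 4P gives P* = 77, Q* = 288.
Demand choke price (Qd = 0): P = 173.
CS = ½(173 − 77)(288) = 13824.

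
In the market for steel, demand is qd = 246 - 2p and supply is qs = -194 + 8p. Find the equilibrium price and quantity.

p* = 44, q* = 158

Set qd = qs: 246 - 2p = -194 + 8p.
440 = 10p, so p* = 44.
q* = 246 − 2(44) = 158.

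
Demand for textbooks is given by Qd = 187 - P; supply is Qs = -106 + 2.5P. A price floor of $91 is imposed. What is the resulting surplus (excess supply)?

Surplus = 25.5

Equilibrium price would be P* = 586/7, so the floor at 91 binds.
At P = 91: Qd = 96, Qs = 121.5.
Surplus = 121.5 − 96 = 25.5.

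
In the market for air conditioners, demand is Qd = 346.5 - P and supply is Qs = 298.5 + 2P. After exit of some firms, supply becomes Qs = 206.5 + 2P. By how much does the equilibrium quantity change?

Original equilibrium: P* = 16, Q* = 330.5.
New equilibrium: 346.5 - P = 206.5 + 2P, so 140 = 3P and P' = 140/3; Q' = 346.5 − 1(140/3) = 1799/6.
Change in quantity: 1799/6 − 330.5 = -92/3.

ΔQ = -92/3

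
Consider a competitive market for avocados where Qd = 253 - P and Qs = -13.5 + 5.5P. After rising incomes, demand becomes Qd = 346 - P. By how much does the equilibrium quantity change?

Original equilibrium: P* = 41, Q* = 212.
New equilibrium: 346 - P = -13.5 + 5.5P, so 359.5 = 6.5P and P' = 719/13; Q' = 346 − 1(719/13) = 3779/13.
Change in quantity: 3779/13 − 212 = 1023/13.

ΔQ = 1023/13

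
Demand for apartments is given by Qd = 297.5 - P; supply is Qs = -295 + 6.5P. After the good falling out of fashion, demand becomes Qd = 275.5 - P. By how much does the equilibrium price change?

Original equilibrium: P* = 79, Q* = 218.5.
New equilibrium: 275.5 - P = -295 + 6.5P, so 570.5 = 7.5P and P' = 1141/15; Q' = 275.5 − 1(1141/15) = 5983/30.
Change in price: 1141/15 − 79 = -44/15.

ΔP = -44/15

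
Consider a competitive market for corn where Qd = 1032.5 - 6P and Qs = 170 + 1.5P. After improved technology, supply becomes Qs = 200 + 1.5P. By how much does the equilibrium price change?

Original equilibrium: P* = 115, Q* = 342.5.
New equilibrium: 1032.5 - 6P = 200 + 1.5P, so 832.5 = 7.5P and P' = 111; Q' = 1032.5 − 6(111) = 366.5.
Change in price: 111 − 115 = -4.

ΔP = -4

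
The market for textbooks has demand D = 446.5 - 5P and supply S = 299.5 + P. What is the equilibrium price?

Set D = S: 446.5 - 5P = 299.5 + P.
147 = 6P, so P* = 24.5.
Q* = 446.5 − 5(24.5) = 324.

P* = 24.5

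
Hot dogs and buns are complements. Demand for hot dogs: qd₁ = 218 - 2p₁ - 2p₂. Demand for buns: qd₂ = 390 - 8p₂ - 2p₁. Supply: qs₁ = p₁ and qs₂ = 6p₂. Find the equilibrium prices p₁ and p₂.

p₁ = 1136/19, p₂ = 367/19

Market 1: 218 - 2p₁ - 2p₂ = p₁ → 3p₁ + 2p₂ = 218.
Market 2: 14p₂ + 2p₁ = 390.
Eliminating p₂: 14×(1) − 2×(2) gives 38p₁ = 2272, so p₁ = 1136/19.
Back-substitute into (2): p₂ = (390 − 2×1136/19) / 14 = 367/19.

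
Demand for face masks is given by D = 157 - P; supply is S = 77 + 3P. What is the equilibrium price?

Set D = S: 157 - P = 77 + 3P.
80 = 4P, so P* = 20.
Q* = 157 − 1(20) = 137.

P* = 20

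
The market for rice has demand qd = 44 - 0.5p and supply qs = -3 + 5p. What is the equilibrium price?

Set qd = qs: 44 - 0.5p = -3 + 5p.
47 = 5.5p, so p* = 94/11.
q* = 44 − 0.5(94/11) = 437/11.

p* = 94/11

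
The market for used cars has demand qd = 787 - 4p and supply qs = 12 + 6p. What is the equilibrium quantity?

q* = 477

Set qd = qs: 787 - 4p = 12 + 6p.
775 = 10p, so p* = 77.5.
q* = 787 − 4(77.5) = 477.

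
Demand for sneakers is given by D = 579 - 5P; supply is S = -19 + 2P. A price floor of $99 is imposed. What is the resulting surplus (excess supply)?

Surplus = 95

Equilibrium price would be P* = 598/7, so the floor at 99 binds.
At P = 99: D = 84, S = 179.
Surplus = 179 − 84 = 95.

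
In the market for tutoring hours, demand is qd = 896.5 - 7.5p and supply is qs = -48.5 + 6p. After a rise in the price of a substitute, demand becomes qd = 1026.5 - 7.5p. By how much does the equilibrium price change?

Δp = 260/27

Original equilibrium: p* = 70, q* = 371.5.
New equilibrium: 1026.5 - 7.5p = -48.5 + 6p, so 1075 = 13.5p and p' = 2150/27; q' = 1026.5 − 7.5(2150/27) = 7727/18.
Change in price: 2150/27 − 70 = 260/27.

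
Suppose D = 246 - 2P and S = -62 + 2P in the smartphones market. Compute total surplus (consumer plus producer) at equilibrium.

Equilibrium: 246 - 2P = -62 + 2P gives P* = 77, Q* = 92.
Demand choke price: P = 123; supply starts at P = 31.
CS = ½(123 − 77)(92) = 2116; PS = ½(77 − 31)(92) = 2116.

Total surplus = 4232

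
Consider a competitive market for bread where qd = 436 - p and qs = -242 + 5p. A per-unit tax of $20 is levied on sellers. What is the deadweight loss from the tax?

Deadweight loss = 500/3

Pre-tax equilibrium: p* = 113, q* = 323.
Tax on sellers shifts supply to qs = -242 + 5(p − 20) = -342 + 5p.
436 - p = -342 + 5p gives buyer price pb = 389/3; sellers receive ps = 389/3 − 20 = 329/3.
New quantity: q = 436 − 1(389/3) = 919/3.
DWL = ½ × 20 × (323 − 919/3) = 500/3.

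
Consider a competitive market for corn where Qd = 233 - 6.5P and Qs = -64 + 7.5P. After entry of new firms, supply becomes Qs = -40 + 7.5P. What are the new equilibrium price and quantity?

Original equilibrium: P* = 297/14, Q* = 2663/28.
New equilibrium: 233 - 6.5P = -40 + 7.5P, so 273 = 14P and P' = 19.5; Q' = 233 − 6.5(19.5) = 106.25.

P' = 19.5, Q' = 106.25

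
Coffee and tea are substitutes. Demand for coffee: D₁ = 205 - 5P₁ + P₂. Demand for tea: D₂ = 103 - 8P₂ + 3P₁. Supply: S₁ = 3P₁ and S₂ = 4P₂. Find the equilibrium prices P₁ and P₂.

Market 1: 205 - 5P₁ + P₂ = 3P₁ → 8P₁ - P₂ = 205.
Market 2: 12P₂ - 3P₁ = 103.
Eliminating P₂: 12×(1) + 1×(2) gives 93P₁ = 2563, so P₁ = 2563/93.
Back-substitute into (2): P₂ = (103 + 3×2563/93) / 12 = 1439/93.

P₁ = 2563/93, P₂ = 1439/93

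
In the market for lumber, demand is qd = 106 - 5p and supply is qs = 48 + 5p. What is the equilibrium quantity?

q* = 77

Set qd = qs: 106 - 5p = 48 + 5p.
58 = 10p, so p* = 5.8.
q* = 106 − 5(5.8) = 77.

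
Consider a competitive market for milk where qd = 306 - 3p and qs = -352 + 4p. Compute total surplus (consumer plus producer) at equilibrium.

Equilibrium: 306 - 3p = -352 + 4p gives p* = 94, q* = 24.
Demand choke price: p = 102; supply starts at p = 88.
CS = ½(102 − 94)(24) = 96; PS = ½(94 − 88)(24) = 72.

Total surplus = 168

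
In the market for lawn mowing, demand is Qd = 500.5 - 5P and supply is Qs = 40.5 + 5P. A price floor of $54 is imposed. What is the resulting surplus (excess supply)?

Equilibrium price would be P* = 46, so the floor at 54 binds.
At P = 54: Qd = 230.5, Qs = 310.5.
Surplus = 310.5 − 230.5 = 80.

Surplus = 80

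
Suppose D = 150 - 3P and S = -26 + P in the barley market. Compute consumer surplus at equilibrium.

Consumer surplus = 54

Equilibrium: 150 - 3P = -26 + P gives P* = 44, Q* = 18.
Demand choke price (D = 0): P = 50.
CS = ½(50 − 44)(18) = 54.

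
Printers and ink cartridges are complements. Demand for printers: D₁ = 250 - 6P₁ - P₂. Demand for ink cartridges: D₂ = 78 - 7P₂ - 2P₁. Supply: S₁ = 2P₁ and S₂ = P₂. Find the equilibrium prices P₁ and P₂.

P₁ = 31, P₂ = 2

Market 1: 250 - 6P₁ - P₂ = 2P₁ → 8P₁ + P₂ = 250.
Market 2: 8P₂ + 2P₁ = 78.
Eliminating P₂: 8×(1) − 1×(2) gives 62P₁ = 1922, so P₁ = 31.
Back-substitute into (2): P₂ = (78 − 2×31) / 8 = 2.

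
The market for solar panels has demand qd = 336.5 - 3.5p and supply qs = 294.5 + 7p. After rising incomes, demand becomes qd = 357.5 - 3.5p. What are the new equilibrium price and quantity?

p' = 6, q' = 336.5

Original equilibrium: p* = 4, q* = 322.5.
New equilibrium: 357.5 - 3.5p = 294.5 + 7p, so 63 = 10.5p and p' = 6; q' = 357.5 − 3.5(6) = 336.5.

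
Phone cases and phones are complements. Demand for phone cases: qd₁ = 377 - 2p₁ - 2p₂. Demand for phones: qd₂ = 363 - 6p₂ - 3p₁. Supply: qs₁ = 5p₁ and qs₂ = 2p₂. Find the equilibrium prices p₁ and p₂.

p₁ = 45.8, p₂ = 28.2

Market 1: 377 - 2p₁ - 2p₂ = 5p₁ → 7p₁ + 2p₂ = 377.
Market 2: 8p₂ + 3p₁ = 363.
Eliminating p₂: 8×(1) − 2×(2) gives 50p₁ = 2290, so p₁ = 45.8.
Back-substitute into (2): p₂ = (363 − 3×45.8) / 8 = 28.2.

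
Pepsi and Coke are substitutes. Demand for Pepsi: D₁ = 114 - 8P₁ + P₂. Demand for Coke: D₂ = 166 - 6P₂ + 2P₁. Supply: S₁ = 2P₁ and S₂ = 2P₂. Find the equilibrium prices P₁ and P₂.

Market 1: 114 - 8P₁ + P₂ = 2P₁ → 10P₁ - P₂ = 114.
Market 2: 8P₂ - 2P₁ = 166.
Eliminating P₂: 8×(1) + 1×(2) gives 78P₁ = 1078, so P₁ = 539/39.
Back-substitute into (2): P₂ = (166 + 2×539/39) / 8 = 944/39.

P₁ = 539/39, P₂ = 944/39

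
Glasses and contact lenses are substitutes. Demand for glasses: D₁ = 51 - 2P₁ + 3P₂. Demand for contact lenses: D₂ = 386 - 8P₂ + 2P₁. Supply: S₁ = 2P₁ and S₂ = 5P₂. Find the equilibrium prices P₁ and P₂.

P₁ = 1821/46, P₂ = 823/23

Market 1: 51 - 2P₁ + 3P₂ = 2P₁ → 4P₁ - 3P₂ = 51.
Market 2: 13P₂ - 2P₁ = 386.
Eliminating P₂: 13×(1) + 3×(2) gives 46P₁ = 1821, so P₁ = 1821/46.
Back-substitute into (2): P₂ = (386 + 2×1821/46) / 13 = 823/23.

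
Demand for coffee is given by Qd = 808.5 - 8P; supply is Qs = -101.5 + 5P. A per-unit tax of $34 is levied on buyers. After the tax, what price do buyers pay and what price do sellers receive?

Buyers pay 1080/13, sellers receive 638/13

Pre-tax equilibrium: P* = 70, Q* = 248.5.
Tax on buyers shifts demand to Qd = 808.5 − 8(P + 34) = 536.5 - 8P.
536.5 - 8P = -101.5 + 5P gives seller price Ps = 638/13; buyers pay Pb = 638/13 + 34 = 1080/13.
New quantity: Q = 808.5 − 8(1080/13) = 3741/26.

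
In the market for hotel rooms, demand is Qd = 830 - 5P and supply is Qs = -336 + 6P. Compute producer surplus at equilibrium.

Producer surplus = 7500

Equilibrium: 830 - 5P = -336 + 6P gives P* = 106, Q* = 300.
Supply starts at P = 56 (where Qs = 0).
PS = ½(106 − 56)(300) = 7500.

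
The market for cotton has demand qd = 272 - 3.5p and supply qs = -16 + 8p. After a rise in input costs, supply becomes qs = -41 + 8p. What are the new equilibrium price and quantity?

Original equilibrium: p* = 576/23, q* = 4240/23.
New equilibrium: 272 - 3.5p = -41 + 8p, so 313 = 11.5p and p' = 626/23; q' = 272 − 3.5(626/23) = 4065/23.

p' = 626/23, q' = 4065/23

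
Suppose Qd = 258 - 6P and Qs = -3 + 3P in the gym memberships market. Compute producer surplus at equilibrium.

Producer surplus = 1176

Equilibrium: 258 - 6P = -3 + 3P gives P* = 29, Q* = 84.
Supply starts at P = 1 (where Qs = 0).
PS = ½(29 − 1)(84) = 1176.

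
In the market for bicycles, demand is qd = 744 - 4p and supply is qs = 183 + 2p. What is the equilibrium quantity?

q* = 370

Set qd = qs: 744 - 4p = 183 + 2p.
561 = 6p, so p* = 93.5.
q* = 744 − 4(93.5) = 370.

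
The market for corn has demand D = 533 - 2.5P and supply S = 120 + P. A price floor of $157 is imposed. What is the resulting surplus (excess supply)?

Surplus = 136.5

Equilibrium price would be P* = 118, so the floor at 157 binds.
At P = 157: D = 140.5, S = 277.
Surplus = 277 − 140.5 = 136.5.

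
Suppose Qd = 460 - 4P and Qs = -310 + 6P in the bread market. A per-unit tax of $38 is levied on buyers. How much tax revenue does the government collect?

Tax revenue = 2310.4

Pre-tax equilibrium: P* = 77, Q* = 152.
Tax on buyers shifts demand to Qd = 460 − 4(P + 38) = 308 - 4P.
308 - 4P = -310 + 6P gives seller price Ps = 61.8; buyers pay Pb = 61.8 + 38 = 99.8.
New quantity: Q = 460 − 4(99.8) = 60.8.
Revenue = 38 × 60.8 = 2310.4.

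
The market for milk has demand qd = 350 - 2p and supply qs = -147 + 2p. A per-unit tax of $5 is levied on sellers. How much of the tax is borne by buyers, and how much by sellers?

Pre-tax equilibrium: p* = 124.25, q* = 101.5.
Tax on sellers shifts supply to qs = -147 + 2(p − 5) = -157 + 2p.
350 - 2p = -157 + 2p gives buyer price pb = 126.75; sellers receive ps = 126.75 − 5 = 121.75.
New quantity: q = 350 − 2(126.75) = 96.5.
Buyer burden = 126.75 − 124.25 = 2.5; seller burden = 124.25 − 121.75 = 2.5.

Buyers bear $2.5, sellers bear $2.5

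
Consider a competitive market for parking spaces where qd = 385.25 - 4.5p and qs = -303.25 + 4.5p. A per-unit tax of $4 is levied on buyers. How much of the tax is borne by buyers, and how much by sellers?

Pre-tax equilibrium: p* = 76.5, q* = 41.
Tax on buyers shifts demand to qd = 385.25 − 4.5(p + 4) = 367.25 - 4.5p.
367.25 - 4.5p = -303.25 + 4.5p gives seller price ps = 74.5; buyers pay pb = 74.5 + 4 = 78.5.
New quantity: q = 385.25 − 4.5(78.5) = 32.
Buyer burden = 78.5 − 76.5 = 2; seller burden = 76.5 − 74.5 = 2.

Buyers bear $2, sellers bear $2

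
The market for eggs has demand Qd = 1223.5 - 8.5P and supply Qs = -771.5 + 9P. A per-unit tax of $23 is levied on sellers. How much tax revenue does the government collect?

Pre-tax equilibrium: P* = 114, Q* = 254.5.
Tax on sellers shifts supply to Qs = -771.5 + 9(P − 23) = -978.5 + 9P.
1223.5 - 8.5P = -978.5 + 9P gives buyer price Pb = 4404/35; sellers receive Ps = 4404/35 − 23 = 3599/35.
New quantity: Q = 1223.5 − 8.5(4404/35) = 10777/70.
Revenue = 23 × 10777/70 = 247871/70.

Tax revenue = 247871/70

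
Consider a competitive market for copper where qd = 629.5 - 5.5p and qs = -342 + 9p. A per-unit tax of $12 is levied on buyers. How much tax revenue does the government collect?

Tax revenue = 76572/29

Pre-tax equilibrium: p* = 67, q* = 261.
Tax on buyers shifts demand to qd = 629.5 − 5.5(p + 12) = 563.5 - 5.5p.
563.5 - 5.5p = -342 + 9p gives seller price ps = 1811/29; buyers pay pb = 1811/29 + 12 = 2159/29.
New quantity: q = 629.5 − 5.5(2159/29) = 6381/29.
Revenue = 12 × 6381/29 = 76572/29.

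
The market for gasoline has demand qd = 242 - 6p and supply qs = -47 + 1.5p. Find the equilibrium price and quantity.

p* = 578/15, q* = 10.8

Set qd = qs: 242 - 6p = -47 + 1.5p.
289 = 7.5p, so p* = 578/15.
q* = 242 − 6(578/15) = 10.8.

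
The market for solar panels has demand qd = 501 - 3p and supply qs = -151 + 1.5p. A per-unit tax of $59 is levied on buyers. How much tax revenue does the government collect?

Tax revenue = 1298/3

Pre-tax equilibrium: p* = 1304/9, q* = 199/3.
Tax on buyers shifts demand to qd = 501 − 3(p + 59) = 324 - 3p.
324 - 3p = -151 + 1.5p gives seller price ps = 950/9; buyers pay pb = 950/9 + 59 = 1481/9.
New quantity: q = 501 − 3(1481/9) = 22/3.
Revenue = 59 × 22/3 = 1298/3.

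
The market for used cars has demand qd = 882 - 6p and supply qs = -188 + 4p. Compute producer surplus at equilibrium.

Producer surplus = 7200

Equilibrium: 882 - 6p = -188 + 4p gives p* = 107, q* = 240.
Supply starts at p = 47 (where qs = 0).
PS = ½(107 − 47)(240) = 7200.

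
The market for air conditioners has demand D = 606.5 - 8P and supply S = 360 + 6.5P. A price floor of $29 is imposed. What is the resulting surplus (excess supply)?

Equilibrium price would be P* = 17, so the floor at 29 binds.
At P = 29: D = 374.5, S = 548.5.
Surplus = 548.5 − 374.5 = 174.

Surplus = 174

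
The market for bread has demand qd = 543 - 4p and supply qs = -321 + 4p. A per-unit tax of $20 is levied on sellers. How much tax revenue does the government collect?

Tax revenue = 1420

Pre-tax equilibrium: p* = 108, q* = 111.
Tax on sellers shifts supply to qs = -321 + 4(p − 20) = -401 + 4p.
543 - 4p = -401 + 4p gives buyer price pb = 118; sellers receive ps = 118 − 20 = 98.
New quantity: q = 543 − 4(118) = 71.
Revenue = 20 × 71 = 1420.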